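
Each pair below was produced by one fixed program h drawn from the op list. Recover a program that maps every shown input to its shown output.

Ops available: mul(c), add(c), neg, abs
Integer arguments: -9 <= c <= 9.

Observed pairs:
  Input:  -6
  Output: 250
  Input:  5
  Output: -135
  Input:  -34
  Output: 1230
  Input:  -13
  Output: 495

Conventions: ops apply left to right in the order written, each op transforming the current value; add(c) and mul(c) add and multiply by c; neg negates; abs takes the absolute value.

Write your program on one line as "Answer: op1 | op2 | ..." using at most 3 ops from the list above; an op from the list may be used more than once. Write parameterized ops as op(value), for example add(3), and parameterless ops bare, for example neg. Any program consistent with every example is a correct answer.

mul(-7) | add(8) | mul(5)

Check, running the answer program on each example:
  -6 -> 42 -> 50 -> 250
  5 -> -35 -> -27 -> -135
  -34 -> 238 -> 246 -> 1230
  -13 -> 91 -> 99 -> 495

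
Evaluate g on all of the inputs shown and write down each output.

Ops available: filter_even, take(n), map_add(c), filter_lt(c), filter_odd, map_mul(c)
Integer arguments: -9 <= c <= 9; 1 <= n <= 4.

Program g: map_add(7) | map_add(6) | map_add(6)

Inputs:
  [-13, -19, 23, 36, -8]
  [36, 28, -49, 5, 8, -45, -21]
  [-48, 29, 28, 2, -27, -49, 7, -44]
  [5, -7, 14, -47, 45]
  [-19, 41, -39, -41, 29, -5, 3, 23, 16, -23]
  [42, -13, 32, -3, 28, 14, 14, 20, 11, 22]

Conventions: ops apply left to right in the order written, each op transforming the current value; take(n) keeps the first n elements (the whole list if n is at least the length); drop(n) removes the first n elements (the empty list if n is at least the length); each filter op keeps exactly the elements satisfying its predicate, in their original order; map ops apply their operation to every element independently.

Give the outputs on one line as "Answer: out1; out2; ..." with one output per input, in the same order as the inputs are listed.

[6, 0, 42, 55, 11]; [55, 47, -30, 24, 27, -26, -2]; [-29, 48, 47, 21, -8, -30, 26, -25]; [24, 12, 33, -28, 64]; [0, 60, -20, -22, 48, 14, 22, 42, 35, -4]; [61, 6, 51, 16, 47, 33, 33, 39, 30, 41]

Execution, op by op:
  [-13, -19, 23, 36, -8] -> [-6, -12, 30, 43, -1] -> [0, -6, 36, 49, 5] -> [6, 0, 42, 55, 11]
  [36, 28, -49, 5, 8, -45, -21] -> [43, 35, -42, 12, 15, -38, -14] -> [49, 41, -36, 18, 21, -32, -8] -> [55, 47, -30, 24, 27, -26, -2]
  [-48, 29, 28, 2, -27, -49, 7, -44] -> [-41, 36, 35, 9, -20, -42, 14, -37] -> [-35, 42, 41, 15, -14, -36, 20, -31] -> [-29, 48, 47, 21, -8, -30, 26, -25]
  [5, -7, 14, -47, 45] -> [12, 0, 21, -40, 52] -> [18, 6, 27, -34, 58] -> [24, 12, 33, -28, 64]
  [-19, 41, -39, -41, 29, -5, 3, 23, 16, -23] -> [-12, 48, -32, -34, 36, 2, 10, 30, 23, -16] -> [-6, 54, -26, -28, 42, 8, 16, 36, 29, -10] -> [0, 60, -20, -22, 48, 14, 22, 42, 35, -4]
  [42, -13, 32, -3, 28, 14, 14, 20, 11, 22] -> [49, -6, 39, 4, 35, 21, 21, 27, 18, 29] -> [55, 0, 45, 10, 41, 27, 27, 33, 24, 35] -> [61, 6, 51, 16, 47, 33, 33, 39, 30, 41]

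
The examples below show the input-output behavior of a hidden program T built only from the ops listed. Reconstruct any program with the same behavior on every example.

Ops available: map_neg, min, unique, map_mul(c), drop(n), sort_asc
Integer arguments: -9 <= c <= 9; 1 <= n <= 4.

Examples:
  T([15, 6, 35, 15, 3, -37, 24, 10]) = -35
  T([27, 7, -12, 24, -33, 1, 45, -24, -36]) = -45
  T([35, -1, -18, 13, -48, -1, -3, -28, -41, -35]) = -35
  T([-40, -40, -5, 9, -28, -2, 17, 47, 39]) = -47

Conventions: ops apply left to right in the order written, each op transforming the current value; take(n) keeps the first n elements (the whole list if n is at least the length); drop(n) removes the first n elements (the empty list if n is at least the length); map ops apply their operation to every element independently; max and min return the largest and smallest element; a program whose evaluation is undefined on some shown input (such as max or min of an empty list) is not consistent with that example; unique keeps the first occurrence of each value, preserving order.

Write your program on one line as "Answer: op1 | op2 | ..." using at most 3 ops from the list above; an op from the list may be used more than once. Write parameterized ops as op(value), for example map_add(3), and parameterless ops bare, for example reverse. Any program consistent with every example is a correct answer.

map_neg | min

Check, running the answer program on each example:
  [15, 6, 35, 15, 3, -37, 24, 10] -> [-15, -6, -35, -15, -3, 37, -24, -10] -> -35
  [27, 7, -12, 24, -33, 1, 45, -24, -36] -> [-27, -7, 12, -24, 33, -1, -45, 24, 36] -> -45
  [35, -1, -18, 13, -48, -1, -3, -28, -41, -35] -> [-35, 1, 18, -13, 48, 1, 3, 28, 41, 35] -> -35
  [-40, -40, -5, 9, -28, -2, 17, 47, 39] -> [40, 40, 5, -9, 28, 2, -17, -47, -39] -> -47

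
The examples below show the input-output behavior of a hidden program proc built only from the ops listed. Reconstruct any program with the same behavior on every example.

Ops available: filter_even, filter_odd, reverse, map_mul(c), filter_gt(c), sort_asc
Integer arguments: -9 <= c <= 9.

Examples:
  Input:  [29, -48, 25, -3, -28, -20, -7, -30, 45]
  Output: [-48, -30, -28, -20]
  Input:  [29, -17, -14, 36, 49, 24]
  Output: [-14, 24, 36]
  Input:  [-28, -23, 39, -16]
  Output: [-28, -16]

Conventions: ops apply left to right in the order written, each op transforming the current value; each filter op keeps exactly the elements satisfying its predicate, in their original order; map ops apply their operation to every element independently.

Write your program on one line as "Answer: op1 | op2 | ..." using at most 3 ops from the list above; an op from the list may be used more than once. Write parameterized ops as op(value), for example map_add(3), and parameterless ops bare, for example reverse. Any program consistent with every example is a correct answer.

sort_asc | filter_even

Check, running the answer program on each example:
  [29, -48, 25, -3, -28, -20, -7, -30, 45] -> [-48, -30, -28, -20, -7, -3, 25, 29, 45] -> [-48, -30, -28, -20]
  [29, -17, -14, 36, 49, 24] -> [-17, -14, 24, 29, 36, 49] -> [-14, 24, 36]
  [-28, -23, 39, -16] -> [-28, -23, -16, 39] -> [-28, -16]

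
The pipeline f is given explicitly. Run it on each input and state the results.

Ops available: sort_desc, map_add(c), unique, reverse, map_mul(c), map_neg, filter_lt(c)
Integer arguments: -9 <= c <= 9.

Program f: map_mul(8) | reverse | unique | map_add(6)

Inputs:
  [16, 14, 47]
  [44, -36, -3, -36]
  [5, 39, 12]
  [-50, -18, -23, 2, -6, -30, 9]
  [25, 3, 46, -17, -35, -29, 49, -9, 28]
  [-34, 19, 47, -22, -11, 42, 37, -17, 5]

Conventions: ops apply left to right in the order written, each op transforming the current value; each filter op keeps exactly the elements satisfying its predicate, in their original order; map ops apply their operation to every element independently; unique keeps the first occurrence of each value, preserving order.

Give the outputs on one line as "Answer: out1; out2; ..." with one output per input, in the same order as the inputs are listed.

Execution, op by op:
  [16, 14, 47] -> [128, 112, 376] -> [376, 112, 128] -> [376, 112, 128] -> [382, 118, 134]
  [44, -36, -3, -36] -> [352, -288, -24, -288] -> [-288, -24, -288, 352] -> [-288, -24, 352] -> [-282, -18, 358]
  [5, 39, 12] -> [40, 312, 96] -> [96, 312, 40] -> [96, 312, 40] -> [102, 318, 46]
  [-50, -18, -23, 2, -6, -30, 9] -> [-400, -144, -184, 16, -48, -240, 72] -> [72, -240, -48, 16, -184, -144, -400] -> [72, -240, -48, 16, -184, -144, -400] -> [78, -234, -42, 22, -178, -138, -394]
  [25, 3, 46, -17, -35, -29, 49, -9, 28] -> [200, 24, 368, -136, -280, -232, 392, -72, 224] -> [224, -72, 392, -232, -280, -136, 368, 24, 200] -> [224, -72, 392, -232, -280, -136, 368, 24, 200] -> [230, -66, 398, -226, -274, -130, 374, 30, 206]
  [-34, 19, 47, -22, -11, 42, 37, -17, 5] -> [-272, 152, 376, -176, -88, 336, 296, -136, 40] -> [40, -136, 296, 336, -88, -176, 376, 152, -272] -> [40, -136, 296, 336, -88, -176, 376, 152, -272] -> [46, -130, 302, 342, -82, -170, 382, 158, -266]

[382, 118, 134]; [-282, -18, 358]; [102, 318, 46]; [78, -234, -42, 22, -178, -138, -394]; [230, -66, 398, -226, -274, -130, 374, 30, 206]; [46, -130, 302, 342, -82, -170, 382, 158, -266]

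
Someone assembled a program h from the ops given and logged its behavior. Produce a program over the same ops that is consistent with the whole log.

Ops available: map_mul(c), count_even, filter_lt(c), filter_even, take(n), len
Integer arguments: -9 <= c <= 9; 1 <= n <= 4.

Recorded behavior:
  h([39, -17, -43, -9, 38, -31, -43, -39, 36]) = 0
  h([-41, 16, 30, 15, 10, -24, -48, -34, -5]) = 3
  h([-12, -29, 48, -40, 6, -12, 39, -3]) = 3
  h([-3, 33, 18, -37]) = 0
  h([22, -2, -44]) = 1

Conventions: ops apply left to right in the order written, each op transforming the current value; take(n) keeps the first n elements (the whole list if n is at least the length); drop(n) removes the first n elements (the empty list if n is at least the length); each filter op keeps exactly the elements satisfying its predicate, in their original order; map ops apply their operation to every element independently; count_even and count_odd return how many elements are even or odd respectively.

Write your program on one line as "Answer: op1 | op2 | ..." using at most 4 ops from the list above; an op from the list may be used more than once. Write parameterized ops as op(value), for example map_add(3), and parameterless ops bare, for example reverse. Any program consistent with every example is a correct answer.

filter_lt(-1) | filter_lt(-7) | count_even

Check, running the answer program on each example:
  [39, -17, -43, -9, 38, -31, -43, -39, 36] -> [-17, -43, -9, -31, -43, -39] -> [-17, -43, -9, -31, -43, -39] -> 0
  [-41, 16, 30, 15, 10, -24, -48, -34, -5] -> [-41, -24, -48, -34, -5] -> [-41, -24, -48, -34] -> 3
  [-12, -29, 48, -40, 6, -12, 39, -3] -> [-12, -29, -40, -12, -3] -> [-12, -29, -40, -12] -> 3
  [-3, 33, 18, -37] -> [-3, -37] -> [-37] -> 0
  [22, -2, -44] -> [-2, -44] -> [-44] -> 1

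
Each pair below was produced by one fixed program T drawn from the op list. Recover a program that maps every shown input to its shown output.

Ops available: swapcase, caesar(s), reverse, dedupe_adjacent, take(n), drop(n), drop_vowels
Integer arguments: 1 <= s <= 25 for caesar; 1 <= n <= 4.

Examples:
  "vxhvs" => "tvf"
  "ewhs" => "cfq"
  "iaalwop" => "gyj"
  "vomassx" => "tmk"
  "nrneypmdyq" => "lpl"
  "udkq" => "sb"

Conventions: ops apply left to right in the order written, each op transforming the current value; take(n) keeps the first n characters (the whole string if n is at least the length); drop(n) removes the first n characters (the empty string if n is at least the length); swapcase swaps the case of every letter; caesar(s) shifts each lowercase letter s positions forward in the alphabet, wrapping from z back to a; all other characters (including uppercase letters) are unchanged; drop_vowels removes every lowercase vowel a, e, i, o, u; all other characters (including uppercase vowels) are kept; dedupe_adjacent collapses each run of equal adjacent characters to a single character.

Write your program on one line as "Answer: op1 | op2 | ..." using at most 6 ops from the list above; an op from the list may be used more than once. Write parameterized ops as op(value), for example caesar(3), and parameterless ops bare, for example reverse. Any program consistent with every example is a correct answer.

caesar(3) | dedupe_adjacent | caesar(21) | drop_vowels | take(3)

Check, running the answer program on each example:
  "vxhvs" -> "yakyv" -> "yakyv" -> "tvftq" -> "tvftq" -> "tvf"
  "ewhs" -> "hzkv" -> "hzkv" -> "cufq" -> "cfq" -> "cfq"
  "iaalwop" -> "lddozrs" -> "ldozrs" -> "gyjumn" -> "gyjmn" -> "gyj"
  "vomassx" -> "yrpdvva" -> "yrpdva" -> "tmkyqv" -> "tmkyqv" -> "tmk"
  "nrneypmdyq" -> "quqhbspgbt" -> "quqhbspgbt" -> "lplcwnkbwo" -> "lplcwnkbw" -> "lpl"
  "udkq" -> "xgnt" -> "xgnt" -> "sbio" -> "sb" -> "sb"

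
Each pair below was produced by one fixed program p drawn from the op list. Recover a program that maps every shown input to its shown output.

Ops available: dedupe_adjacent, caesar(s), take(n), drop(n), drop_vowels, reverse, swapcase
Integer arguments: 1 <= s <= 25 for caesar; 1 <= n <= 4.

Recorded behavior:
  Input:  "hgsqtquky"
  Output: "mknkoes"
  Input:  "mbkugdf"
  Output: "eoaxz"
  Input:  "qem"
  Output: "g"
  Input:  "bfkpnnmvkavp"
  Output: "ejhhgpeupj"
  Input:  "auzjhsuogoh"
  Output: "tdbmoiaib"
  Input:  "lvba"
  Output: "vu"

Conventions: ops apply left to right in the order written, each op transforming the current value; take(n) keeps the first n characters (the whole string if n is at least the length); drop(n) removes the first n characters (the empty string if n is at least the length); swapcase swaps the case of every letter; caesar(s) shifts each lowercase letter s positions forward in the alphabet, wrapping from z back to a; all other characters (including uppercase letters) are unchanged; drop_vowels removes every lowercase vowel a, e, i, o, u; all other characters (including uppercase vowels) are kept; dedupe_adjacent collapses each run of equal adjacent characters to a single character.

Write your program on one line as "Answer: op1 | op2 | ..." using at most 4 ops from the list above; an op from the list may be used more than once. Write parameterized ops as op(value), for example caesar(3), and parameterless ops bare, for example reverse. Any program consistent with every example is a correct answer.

caesar(5) | drop(2) | caesar(15)

Check, running the answer program on each example:
  "hgsqtquky" -> "mlxvyvzpd" -> "xvyvzpd" -> "mknkoes"
  "mbkugdf" -> "rgpzlik" -> "pzlik" -> "eoaxz"
  "qem" -> "vjr" -> "r" -> "g"
  "bfkpnnmvkavp" -> "gkpussrapfau" -> "pussrapfau" -> "ejhhgpeupj"
  "auzjhsuogoh" -> "fzeomxztltm" -> "eomxztltm" -> "tdbmoiaib"
  "lvba" -> "qagf" -> "gf" -> "vu"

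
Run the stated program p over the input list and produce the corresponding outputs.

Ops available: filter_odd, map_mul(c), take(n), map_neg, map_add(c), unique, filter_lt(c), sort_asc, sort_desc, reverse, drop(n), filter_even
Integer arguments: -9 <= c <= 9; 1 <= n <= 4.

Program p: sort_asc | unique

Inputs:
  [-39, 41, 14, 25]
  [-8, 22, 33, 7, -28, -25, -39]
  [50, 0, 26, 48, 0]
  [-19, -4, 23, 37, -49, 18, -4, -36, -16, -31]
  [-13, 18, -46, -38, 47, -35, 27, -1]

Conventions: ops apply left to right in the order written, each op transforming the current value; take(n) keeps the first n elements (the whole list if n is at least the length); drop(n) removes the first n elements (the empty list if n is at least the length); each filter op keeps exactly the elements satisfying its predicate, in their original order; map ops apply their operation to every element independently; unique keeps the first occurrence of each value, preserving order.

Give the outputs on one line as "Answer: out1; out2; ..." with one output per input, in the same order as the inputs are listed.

Execution, op by op:
  [-39, 41, 14, 25] -> [-39, 14, 25, 41] -> [-39, 14, 25, 41]
  [-8, 22, 33, 7, -28, -25, -39] -> [-39, -28, -25, -8, 7, 22, 33] -> [-39, -28, -25, -8, 7, 22, 33]
  [50, 0, 26, 48, 0] -> [0, 0, 26, 48, 50] -> [0, 26, 48, 50]
  [-19, -4, 23, 37, -49, 18, -4, -36, -16, -31] -> [-49, -36, -31, -19, -16, -4, -4, 18, 23, 37] -> [-49, -36, -31, -19, -16, -4, 18, 23, 37]
  [-13, 18, -46, -38, 47, -35, 27, -1] -> [-46, -38, -35, -13, -1, 18, 27, 47] -> [-46, -38, -35, -13, -1, 18, 27, 47]

[-39, 14, 25, 41]; [-39, -28, -25, -8, 7, 22, 33]; [0, 26, 48, 50]; [-49, -36, -31, -19, -16, -4, 18, 23, 37]; [-46, -38, -35, -13, -1, 18, 27, 47]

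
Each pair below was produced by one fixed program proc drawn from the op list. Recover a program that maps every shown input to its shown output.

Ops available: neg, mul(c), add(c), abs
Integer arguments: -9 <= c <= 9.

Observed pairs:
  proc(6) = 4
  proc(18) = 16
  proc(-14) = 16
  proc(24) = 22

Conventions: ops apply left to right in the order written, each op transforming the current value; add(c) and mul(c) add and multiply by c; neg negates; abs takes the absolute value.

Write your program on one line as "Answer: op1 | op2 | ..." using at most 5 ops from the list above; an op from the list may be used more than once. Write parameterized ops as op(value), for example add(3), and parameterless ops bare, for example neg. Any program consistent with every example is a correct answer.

neg | add(-2) | add(4) | neg | abs

Check, running the answer program on each example:
  6 -> -6 -> -8 -> -4 -> 4 -> 4
  18 -> -18 -> -20 -> -16 -> 16 -> 16
  -14 -> 14 -> 12 -> 16 -> -16 -> 16
  24 -> -24 -> -26 -> -22 -> 22 -> 22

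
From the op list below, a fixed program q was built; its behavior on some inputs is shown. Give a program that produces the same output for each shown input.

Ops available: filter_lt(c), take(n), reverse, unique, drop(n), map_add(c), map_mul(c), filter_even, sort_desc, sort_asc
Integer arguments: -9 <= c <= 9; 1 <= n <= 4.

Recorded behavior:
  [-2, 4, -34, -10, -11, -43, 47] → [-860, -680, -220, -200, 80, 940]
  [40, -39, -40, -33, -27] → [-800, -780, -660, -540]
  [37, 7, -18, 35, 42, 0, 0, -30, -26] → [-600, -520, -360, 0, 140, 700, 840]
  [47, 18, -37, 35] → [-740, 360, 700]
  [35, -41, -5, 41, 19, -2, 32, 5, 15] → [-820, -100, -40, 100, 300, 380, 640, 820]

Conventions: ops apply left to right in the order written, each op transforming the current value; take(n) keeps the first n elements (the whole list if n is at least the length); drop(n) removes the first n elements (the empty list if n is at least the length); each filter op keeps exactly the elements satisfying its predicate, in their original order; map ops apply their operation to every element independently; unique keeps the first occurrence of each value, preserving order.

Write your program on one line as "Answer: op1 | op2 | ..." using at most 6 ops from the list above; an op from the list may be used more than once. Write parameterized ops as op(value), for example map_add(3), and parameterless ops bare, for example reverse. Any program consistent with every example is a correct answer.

map_mul(-4) | drop(1) | unique | sort_desc | map_mul(-5)

Check, running the answer program on each example:
  [-2, 4, -34, -10, -11, -43, 47] -> [8, -16, 136, 40, 44, 172, -188] -> [-16, 136, 40, 44, 172, -188] -> [-16, 136, 40, 44, 172, -188] -> [172, 136, 44, 40, -16, -188] -> [-860, -680, -220, -200, 80, 940]
  [40, -39, -40, -33, -27] -> [-160, 156, 160, 132, 108] -> [156, 160, 132, 108] -> [156, 160, 132, 108] -> [160, 156, 132, 108] -> [-800, -780, -660, -540]
  [37, 7, -18, 35, 42, 0, 0, -30, -26] -> [-148, -28, 72, -140, -168, 0, 0, 120, 104] -> [-28, 72, -140, -168, 0, 0, 120, 104] -> [-28, 72, -140, -168, 0, 120, 104] -> [120, 104, 72, 0, -28, -140, -168] -> [-600, -520, -360, 0, 140, 700, 840]
  [47, 18, -37, 35] -> [-188, -72, 148, -140] -> [-72, 148, -140] -> [-72, 148, -140] -> [148, -72, -140] -> [-740, 360, 700]
  [35, -41, -5, 41, 19, -2, 32, 5, 15] -> [-140, 164, 20, -164, -76, 8, -128, -20, -60] -> [164, 20, -164, -76, 8, -128, -20, -60] -> [164, 20, -164, -76, 8, -128, -20, -60] -> [164, 20, 8, -20, -60, -76, -128, -164] -> [-820, -100, -40, 100, 300, 380, 640, 820]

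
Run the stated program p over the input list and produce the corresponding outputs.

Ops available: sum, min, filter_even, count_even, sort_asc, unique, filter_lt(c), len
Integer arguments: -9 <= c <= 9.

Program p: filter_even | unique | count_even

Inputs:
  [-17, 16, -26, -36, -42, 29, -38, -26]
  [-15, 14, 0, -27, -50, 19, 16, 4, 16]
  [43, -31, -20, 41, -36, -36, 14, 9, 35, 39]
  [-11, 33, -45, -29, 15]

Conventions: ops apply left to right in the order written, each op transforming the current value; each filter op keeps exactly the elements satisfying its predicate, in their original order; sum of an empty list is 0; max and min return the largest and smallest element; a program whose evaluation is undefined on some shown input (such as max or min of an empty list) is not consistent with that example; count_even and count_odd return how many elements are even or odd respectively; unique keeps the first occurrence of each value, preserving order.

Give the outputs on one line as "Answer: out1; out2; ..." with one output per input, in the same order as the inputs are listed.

Execution, op by op:
  [-17, 16, -26, -36, -42, 29, -38, -26] -> [16, -26, -36, -42, -38, -26] -> [16, -26, -36, -42, -38] -> 5
  [-15, 14, 0, -27, -50, 19, 16, 4, 16] -> [14, 0, -50, 16, 4, 16] -> [14, 0, -50, 16, 4] -> 5
  [43, -31, -20, 41, -36, -36, 14, 9, 35, 39] -> [-20, -36, -36, 14] -> [-20, -36, 14] -> 3
  [-11, 33, -45, -29, 15] -> [] -> [] -> 0

5; 5; 3; 0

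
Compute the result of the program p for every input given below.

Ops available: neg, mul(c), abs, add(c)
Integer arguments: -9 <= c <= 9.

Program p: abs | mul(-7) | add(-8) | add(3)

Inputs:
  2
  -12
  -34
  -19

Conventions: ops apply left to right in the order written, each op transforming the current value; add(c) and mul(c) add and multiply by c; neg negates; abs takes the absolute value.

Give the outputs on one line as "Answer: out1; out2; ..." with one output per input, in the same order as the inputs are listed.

-19; -89; -243; -138

Execution, op by op:
  2 -> 2 -> -14 -> -22 -> -19
  -12 -> 12 -> -84 -> -92 -> -89
  -34 -> 34 -> -238 -> -246 -> -243
  -19 -> 19 -> -133 -> -141 -> -138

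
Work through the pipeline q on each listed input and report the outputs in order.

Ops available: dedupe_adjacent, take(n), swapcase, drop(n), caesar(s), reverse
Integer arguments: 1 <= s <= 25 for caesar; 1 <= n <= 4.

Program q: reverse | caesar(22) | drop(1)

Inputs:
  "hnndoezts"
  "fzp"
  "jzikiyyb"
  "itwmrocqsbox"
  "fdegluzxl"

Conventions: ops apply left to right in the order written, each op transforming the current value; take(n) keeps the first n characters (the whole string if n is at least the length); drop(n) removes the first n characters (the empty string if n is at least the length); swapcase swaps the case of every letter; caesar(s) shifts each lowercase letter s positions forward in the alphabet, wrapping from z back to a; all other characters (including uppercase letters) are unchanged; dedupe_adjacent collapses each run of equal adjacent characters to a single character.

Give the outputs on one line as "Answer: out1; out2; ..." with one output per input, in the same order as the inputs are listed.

Execution, op by op:
  "hnndoezts" -> "stzeodnnh" -> "opvakzjjd" -> "pvakzjjd"
  "fzp" -> "pzf" -> "lvb" -> "vb"
  "jzikiyyb" -> "byyikizj" -> "xuuegevf" -> "uuegevf"
  "itwmrocqsbox" -> "xobsqcormwti" -> "tkxomyknispe" -> "kxomyknispe"
  "fdegluzxl" -> "lxzulgedf" -> "htvqhcazb" -> "tvqhcazb"

"pvakzjjd"; "vb"; "uuegevf"; "kxomyknispe"; "tvqhcazb"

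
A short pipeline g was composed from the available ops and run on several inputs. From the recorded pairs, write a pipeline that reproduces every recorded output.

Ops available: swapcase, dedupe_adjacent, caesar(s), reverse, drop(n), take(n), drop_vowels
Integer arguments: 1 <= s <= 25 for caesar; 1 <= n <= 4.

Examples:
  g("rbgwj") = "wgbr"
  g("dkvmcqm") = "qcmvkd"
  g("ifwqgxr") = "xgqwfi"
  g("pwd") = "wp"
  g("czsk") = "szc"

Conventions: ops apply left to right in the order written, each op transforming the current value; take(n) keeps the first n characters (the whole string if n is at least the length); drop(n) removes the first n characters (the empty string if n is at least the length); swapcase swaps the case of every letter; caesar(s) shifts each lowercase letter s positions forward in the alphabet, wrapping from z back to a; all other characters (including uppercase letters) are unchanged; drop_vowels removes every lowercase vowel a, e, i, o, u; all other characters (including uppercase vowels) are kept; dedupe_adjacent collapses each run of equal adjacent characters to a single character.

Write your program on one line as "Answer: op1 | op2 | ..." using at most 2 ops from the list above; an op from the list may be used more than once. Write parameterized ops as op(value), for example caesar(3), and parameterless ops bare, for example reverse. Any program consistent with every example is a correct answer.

reverse | drop(1)

Check, running the answer program on each example:
  "rbgwj" -> "jwgbr" -> "wgbr"
  "dkvmcqm" -> "mqcmvkd" -> "qcmvkd"
  "ifwqgxr" -> "rxgqwfi" -> "xgqwfi"
  "pwd" -> "dwp" -> "wp"
  "czsk" -> "kszc" -> "szc"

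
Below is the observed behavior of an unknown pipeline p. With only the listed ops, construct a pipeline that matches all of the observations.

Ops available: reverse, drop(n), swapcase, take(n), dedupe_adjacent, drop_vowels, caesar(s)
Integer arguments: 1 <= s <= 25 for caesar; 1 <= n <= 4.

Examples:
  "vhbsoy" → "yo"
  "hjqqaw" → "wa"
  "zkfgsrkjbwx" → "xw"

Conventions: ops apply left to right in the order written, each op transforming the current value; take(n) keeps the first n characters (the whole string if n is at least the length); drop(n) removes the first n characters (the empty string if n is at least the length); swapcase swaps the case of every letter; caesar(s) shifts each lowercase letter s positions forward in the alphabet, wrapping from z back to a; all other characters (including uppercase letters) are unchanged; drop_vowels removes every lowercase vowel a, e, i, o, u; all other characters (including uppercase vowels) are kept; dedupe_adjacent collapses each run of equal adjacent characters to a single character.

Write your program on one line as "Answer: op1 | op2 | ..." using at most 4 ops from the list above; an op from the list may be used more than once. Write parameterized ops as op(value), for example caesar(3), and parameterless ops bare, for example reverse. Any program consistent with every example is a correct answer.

drop(2) | reverse | take(2)

Check, running the answer program on each example:
  "vhbsoy" -> "bsoy" -> "yosb" -> "yo"
  "hjqqaw" -> "qqaw" -> "waqq" -> "wa"
  "zkfgsrkjbwx" -> "fgsrkjbwx" -> "xwbjkrsgf" -> "xw"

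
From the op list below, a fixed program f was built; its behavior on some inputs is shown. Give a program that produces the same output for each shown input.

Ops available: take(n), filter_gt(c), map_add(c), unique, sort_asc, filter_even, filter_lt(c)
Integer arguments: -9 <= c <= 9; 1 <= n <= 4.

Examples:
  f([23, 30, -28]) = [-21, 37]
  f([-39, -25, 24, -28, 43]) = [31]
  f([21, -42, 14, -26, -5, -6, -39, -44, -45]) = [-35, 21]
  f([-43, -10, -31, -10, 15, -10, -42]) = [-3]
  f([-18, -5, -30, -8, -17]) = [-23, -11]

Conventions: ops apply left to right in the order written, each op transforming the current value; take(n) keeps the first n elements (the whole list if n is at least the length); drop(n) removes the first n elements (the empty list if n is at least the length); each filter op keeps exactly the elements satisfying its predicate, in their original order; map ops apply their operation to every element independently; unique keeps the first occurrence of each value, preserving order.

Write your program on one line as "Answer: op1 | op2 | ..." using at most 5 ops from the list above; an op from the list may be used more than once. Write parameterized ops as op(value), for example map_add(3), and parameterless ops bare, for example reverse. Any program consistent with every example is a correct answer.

take(3) | filter_even | map_add(7) | sort_asc

Check, running the answer program on each example:
  [23, 30, -28] -> [23, 30, -28] -> [30, -28] -> [37, -21] -> [-21, 37]
  [-39, -25, 24, -28, 43] -> [-39, -25, 24] -> [24] -> [31] -> [31]
  [21, -42, 14, -26, -5, -6, -39, -44, -45] -> [21, -42, 14] -> [-42, 14] -> [-35, 21] -> [-35, 21]
  [-43, -10, -31, -10, 15, -10, -42] -> [-43, -10, -31] -> [-10] -> [-3] -> [-3]
  [-18, -5, -30, -8, -17] -> [-18, -5, -30] -> [-18, -30] -> [-11, -23] -> [-23, -11]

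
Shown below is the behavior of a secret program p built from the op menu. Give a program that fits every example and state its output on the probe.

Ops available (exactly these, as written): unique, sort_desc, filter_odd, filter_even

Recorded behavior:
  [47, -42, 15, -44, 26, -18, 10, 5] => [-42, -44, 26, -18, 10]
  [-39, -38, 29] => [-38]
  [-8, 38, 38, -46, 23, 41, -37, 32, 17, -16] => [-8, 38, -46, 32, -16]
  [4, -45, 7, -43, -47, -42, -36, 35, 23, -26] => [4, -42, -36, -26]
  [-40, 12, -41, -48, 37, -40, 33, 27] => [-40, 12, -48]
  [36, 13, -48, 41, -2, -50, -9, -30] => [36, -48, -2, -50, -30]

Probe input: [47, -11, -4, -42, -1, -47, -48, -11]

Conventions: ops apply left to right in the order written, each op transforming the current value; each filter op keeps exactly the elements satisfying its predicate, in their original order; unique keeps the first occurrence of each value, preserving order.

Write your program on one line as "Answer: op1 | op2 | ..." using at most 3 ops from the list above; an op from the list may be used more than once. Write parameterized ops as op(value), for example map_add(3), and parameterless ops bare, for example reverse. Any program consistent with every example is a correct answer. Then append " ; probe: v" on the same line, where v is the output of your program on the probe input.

filter_even | unique ; probe: [-4, -42, -48]

Check, running the answer program on each example:
  [47, -42, 15, -44, 26, -18, 10, 5] -> [-42, -44, 26, -18, 10] -> [-42, -44, 26, -18, 10]
  [-39, -38, 29] -> [-38] -> [-38]
  [-8, 38, 38, -46, 23, 41, -37, 32, 17, -16] -> [-8, 38, 38, -46, 32, -16] -> [-8, 38, -46, 32, -16]
  [4, -45, 7, -43, -47, -42, -36, 35, 23, -26] -> [4, -42, -36, -26] -> [4, -42, -36, -26]
  [-40, 12, -41, -48, 37, -40, 33, 27] -> [-40, 12, -48, -40] -> [-40, 12, -48]
  [36, 13, -48, 41, -2, -50, -9, -30] -> [36, -48, -2, -50, -30] -> [36, -48, -2, -50, -30]
  probe: [47, -11, -4, -42, -1, -47, -48, -11] -> [-4, -42, -48] -> [-4, -42, -48]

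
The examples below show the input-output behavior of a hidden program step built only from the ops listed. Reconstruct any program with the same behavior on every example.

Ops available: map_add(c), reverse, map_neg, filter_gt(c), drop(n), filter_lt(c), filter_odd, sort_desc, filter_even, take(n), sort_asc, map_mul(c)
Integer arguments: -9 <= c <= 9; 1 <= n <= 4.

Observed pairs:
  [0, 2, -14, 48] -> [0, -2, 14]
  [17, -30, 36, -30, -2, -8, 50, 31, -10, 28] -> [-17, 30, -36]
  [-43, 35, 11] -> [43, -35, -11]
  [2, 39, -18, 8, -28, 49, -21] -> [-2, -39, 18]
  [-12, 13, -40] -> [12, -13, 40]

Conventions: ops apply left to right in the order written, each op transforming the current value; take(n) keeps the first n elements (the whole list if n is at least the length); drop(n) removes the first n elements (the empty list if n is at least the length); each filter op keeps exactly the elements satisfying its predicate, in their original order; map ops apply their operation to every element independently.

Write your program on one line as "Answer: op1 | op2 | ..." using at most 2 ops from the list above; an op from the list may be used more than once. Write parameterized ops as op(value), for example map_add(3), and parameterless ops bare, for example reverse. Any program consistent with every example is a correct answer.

map_neg | take(3)

Check, running the answer program on each example:
  [0, 2, -14, 48] -> [0, -2, 14, -48] -> [0, -2, 14]
  [17, -30, 36, -30, -2, -8, 50, 31, -10, 28] -> [-17, 30, -36, 30, 2, 8, -50, -31, 10, -28] -> [-17, 30, -36]
  [-43, 35, 11] -> [43, -35, -11] -> [43, -35, -11]
  [2, 39, -18, 8, -28, 49, -21] -> [-2, -39, 18, -8, 28, -49, 21] -> [-2, -39, 18]
  [-12, 13, -40] -> [12, -13, 40] -> [12, -13, 40]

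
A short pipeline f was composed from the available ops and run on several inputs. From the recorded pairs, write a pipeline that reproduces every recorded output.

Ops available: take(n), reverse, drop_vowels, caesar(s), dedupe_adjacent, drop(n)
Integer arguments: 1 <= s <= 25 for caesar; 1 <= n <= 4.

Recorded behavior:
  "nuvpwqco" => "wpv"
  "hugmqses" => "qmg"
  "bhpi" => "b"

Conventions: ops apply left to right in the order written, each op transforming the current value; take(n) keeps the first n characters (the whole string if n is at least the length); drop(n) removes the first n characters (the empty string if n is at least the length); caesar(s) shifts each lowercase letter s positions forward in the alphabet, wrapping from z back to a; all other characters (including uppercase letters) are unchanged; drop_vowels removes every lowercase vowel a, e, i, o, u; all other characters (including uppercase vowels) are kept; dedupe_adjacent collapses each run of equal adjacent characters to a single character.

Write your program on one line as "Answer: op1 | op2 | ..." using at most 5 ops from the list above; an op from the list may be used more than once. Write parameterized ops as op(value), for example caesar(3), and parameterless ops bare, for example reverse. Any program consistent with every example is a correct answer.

reverse | drop_vowels | drop(2) | take(3)

Check, running the answer program on each example:
  "nuvpwqco" -> "ocqwpvun" -> "cqwpvn" -> "wpvn" -> "wpv"
  "hugmqses" -> "sesqmguh" -> "ssqmgh" -> "qmgh" -> "qmg"
  "bhpi" -> "iphb" -> "phb" -> "b" -> "b"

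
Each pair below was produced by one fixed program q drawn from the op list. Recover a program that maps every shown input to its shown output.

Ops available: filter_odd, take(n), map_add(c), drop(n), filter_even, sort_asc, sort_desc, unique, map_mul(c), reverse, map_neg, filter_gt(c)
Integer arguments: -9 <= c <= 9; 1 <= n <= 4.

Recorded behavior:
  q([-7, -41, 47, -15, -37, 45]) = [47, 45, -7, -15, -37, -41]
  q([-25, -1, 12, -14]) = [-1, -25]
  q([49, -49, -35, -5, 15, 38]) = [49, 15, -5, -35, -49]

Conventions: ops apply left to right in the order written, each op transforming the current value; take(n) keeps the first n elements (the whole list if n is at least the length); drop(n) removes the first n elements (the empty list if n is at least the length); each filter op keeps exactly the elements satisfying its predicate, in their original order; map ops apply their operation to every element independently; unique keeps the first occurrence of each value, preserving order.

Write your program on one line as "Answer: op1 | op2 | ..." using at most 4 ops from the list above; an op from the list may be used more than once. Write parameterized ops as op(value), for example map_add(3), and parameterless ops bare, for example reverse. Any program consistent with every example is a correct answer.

reverse | sort_desc | filter_odd

Check, running the answer program on each example:
  [-7, -41, 47, -15, -37, 45] -> [45, -37, -15, 47, -41, -7] -> [47, 45, -7, -15, -37, -41] -> [47, 45, -7, -15, -37, -41]
  [-25, -1, 12, -14] -> [-14, 12, -1, -25] -> [12, -1, -14, -25] -> [-1, -25]
  [49, -49, -35, -5, 15, 38] -> [38, 15, -5, -35, -49, 49] -> [49, 38, 15, -5, -35, -49] -> [49, 15, -5, -35, -49]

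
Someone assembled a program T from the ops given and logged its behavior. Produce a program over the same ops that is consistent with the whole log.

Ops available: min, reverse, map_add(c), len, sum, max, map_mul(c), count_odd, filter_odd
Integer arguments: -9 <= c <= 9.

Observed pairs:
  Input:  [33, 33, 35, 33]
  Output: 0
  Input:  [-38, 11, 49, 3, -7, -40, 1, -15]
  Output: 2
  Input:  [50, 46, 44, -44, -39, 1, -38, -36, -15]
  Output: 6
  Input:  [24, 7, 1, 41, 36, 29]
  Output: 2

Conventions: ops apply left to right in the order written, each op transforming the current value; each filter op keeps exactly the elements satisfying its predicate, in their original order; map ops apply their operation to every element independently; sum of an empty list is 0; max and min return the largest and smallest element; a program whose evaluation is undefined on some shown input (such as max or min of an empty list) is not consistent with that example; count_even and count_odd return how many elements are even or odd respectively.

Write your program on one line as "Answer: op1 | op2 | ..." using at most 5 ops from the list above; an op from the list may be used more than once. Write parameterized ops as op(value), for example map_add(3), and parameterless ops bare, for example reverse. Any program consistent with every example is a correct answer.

map_add(-1) | reverse | filter_odd | map_add(9) | len

Check, running the answer program on each example:
  [33, 33, 35, 33] -> [32, 32, 34, 32] -> [32, 34, 32, 32] -> [] -> [] -> 0
  [-38, 11, 49, 3, -7, -40, 1, -15] -> [-39, 10, 48, 2, -8, -41, 0, -16] -> [-16, 0, -41, -8, 2, 48, 10, -39] -> [-41, -39] -> [-32, -30] -> 2
  [50, 46, 44, -44, -39, 1, -38, -36, -15] -> [49, 45, 43, -45, -40, 0, -39, -37, -16] -> [-16, -37, -39, 0, -40, -45, 43, 45, 49] -> [-37, -39, -45, 43, 45, 49] -> [-28, -30, -36, 52, 54, 58] -> 6
  [24, 7, 1, 41, 36, 29] -> [23, 6, 0, 40, 35, 28] -> [28, 35, 40, 0, 6, 23] -> [35, 23] -> [44, 32] -> 2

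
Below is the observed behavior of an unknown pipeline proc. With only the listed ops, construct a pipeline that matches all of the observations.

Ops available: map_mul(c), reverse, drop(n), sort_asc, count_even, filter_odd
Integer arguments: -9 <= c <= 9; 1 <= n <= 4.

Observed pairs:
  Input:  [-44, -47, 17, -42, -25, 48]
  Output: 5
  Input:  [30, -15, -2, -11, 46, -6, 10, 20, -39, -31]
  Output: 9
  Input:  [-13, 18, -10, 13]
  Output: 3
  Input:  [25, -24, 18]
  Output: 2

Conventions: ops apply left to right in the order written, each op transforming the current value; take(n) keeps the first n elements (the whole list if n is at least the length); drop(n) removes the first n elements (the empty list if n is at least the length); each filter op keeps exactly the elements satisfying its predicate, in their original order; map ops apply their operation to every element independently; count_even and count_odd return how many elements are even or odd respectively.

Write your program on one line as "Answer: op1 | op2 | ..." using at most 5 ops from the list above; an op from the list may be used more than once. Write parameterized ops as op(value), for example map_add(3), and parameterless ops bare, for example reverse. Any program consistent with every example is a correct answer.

drop(1) | reverse | map_mul(-8) | map_mul(-4) | count_even

Check, running the answer program on each example:
  [-44, -47, 17, -42, -25, 48] -> [-47, 17, -42, -25, 48] -> [48, -25, -42, 17, -47] -> [-384, 200, 336, -136, 376] -> [1536, -800, -1344, 544, -1504] -> 5
  [30, -15, -2, -11, 46, -6, 10, 20, -39, -31] -> [-15, -2, -11, 46, -6, 10, 20, -39, -31] -> [-31, -39, 20, 10, -6, 46, -11, -2, -15] -> [248, 312, -160, -80, 48, -368, 88, 16, 120] -> [-992, -1248, 640, 320, -192, 1472, -352, -64, -480] -> 9
  [-13, 18, -10, 13] -> [18, -10, 13] -> [13, -10, 18] -> [-104, 80, -144] -> [416, -320, 576] -> 3
  [25, -24, 18] -> [-24, 18] -> [18, -24] -> [-144, 192] -> [576, -768] -> 2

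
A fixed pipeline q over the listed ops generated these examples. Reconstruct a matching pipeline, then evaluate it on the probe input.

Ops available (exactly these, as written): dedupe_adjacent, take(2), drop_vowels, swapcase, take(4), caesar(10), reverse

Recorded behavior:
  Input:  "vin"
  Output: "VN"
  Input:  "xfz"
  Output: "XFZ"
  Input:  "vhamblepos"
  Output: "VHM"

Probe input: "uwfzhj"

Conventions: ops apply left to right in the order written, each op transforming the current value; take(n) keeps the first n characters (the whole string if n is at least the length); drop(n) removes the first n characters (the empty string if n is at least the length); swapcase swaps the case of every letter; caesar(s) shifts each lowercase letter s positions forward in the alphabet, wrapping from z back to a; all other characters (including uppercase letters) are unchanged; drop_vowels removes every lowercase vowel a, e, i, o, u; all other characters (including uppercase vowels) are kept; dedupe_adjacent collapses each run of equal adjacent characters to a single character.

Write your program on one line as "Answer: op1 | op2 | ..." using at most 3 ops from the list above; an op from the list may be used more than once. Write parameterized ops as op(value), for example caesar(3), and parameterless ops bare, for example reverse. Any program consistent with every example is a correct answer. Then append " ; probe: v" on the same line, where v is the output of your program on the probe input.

take(4) | drop_vowels | swapcase ; probe: "WFZ"

Check, running the answer program on each example:
  "vin" -> "vin" -> "vn" -> "VN"
  "xfz" -> "xfz" -> "xfz" -> "XFZ"
  "vhamblepos" -> "vham" -> "vhm" -> "VHM"
  probe: "uwfzhj" -> "uwfz" -> "wfz" -> "WFZ"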